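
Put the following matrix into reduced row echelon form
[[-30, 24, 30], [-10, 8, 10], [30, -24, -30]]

[[1, -4/5, -1], [0, 0, 0], [0, 0, 0]]

R1 := -1/30·R1
  [   1  -4/5   -1 ]
  [ -10     8   10 ]
  [  30   -24  -30 ]
R2 := R2 + 10·R1
  [  1  -4/5   -1 ]
  [  0     0    0 ]
  [ 30   -24  -30 ]
R3 := R3 − 30·R1
  [ 1  -4/5  -1 ]
  [ 0     0   0 ]
  [ 0     0   0 ]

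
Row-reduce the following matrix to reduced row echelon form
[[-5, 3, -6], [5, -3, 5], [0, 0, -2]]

[[1, -3/5, 0], [0, 0, 1], [0, 0, 0]]

R1 ← -1/5·R1
  [ 1  -3/5  6/5 ]
  [ 5    -3    5 ]
  [ 0     0   -2 ]
R2 ← R2 − 5·R1
  [ 1  -3/5  6/5 ]
  [ 0     0   -1 ]
  [ 0     0   -2 ]
R2 ← -1·R2
  [ 1  -3/5  6/5 ]
  [ 0     0    1 ]
  [ 0     0   -2 ]
R3 ← R3 + 2·R2
  [ 1  -3/5  6/5 ]
  [ 0     0    1 ]
  [ 0     0    0 ]
R1 ← R1 − 6/5·R2
  [ 1  -3/5  0 ]
  [ 0     0  1 ]
  [ 0     0  0 ]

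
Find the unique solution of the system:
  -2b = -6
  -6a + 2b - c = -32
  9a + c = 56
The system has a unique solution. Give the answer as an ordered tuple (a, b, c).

Form the augmented matrix and row-reduce:
  [  0  -2   0  |   -6 ]
  [ -6   2  -1  |  -32 ]
  [  9   0   1  |   56 ]
R1 ↔ R2
  [ -6   2  -1  |  -32 ]
  [  0  -2   0  |   -6 ]
  [  9   0   1  |   56 ]
R1 → -1/6·R1
  [ 1  -1/3  1/6  |  16/3 ]
  [ 0    -2    0  |    -6 ]
  [ 9     0    1  |    56 ]
R3 → R3 − 9·R1
  [ 1  -1/3   1/6  |  16/3 ]
  [ 0    -2     0  |    -6 ]
  [ 0     3  -1/2  |     8 ]
R2 → -1/2·R2
  [ 1  -1/3   1/6  |  16/3 ]
  [ 0     1     0  |     3 ]
  [ 0     3  -1/2  |     8 ]
R3 → R3 − 3·R2
  [ 1  -1/3   1/6  |  16/3 ]
  [ 0     1     0  |     3 ]
  [ 0     0  -1/2  |    -1 ]
R3 → -2·R3
  [ 1  -1/3  1/6  |  16/3 ]
  [ 0     1    0  |     3 ]
  [ 0     0    1  |     2 ]
R1 → R1 − 1/6·R3
  [ 1  -1/3  0  |  5 ]
  [ 0     1  0  |  3 ]
  [ 0     0  1  |  2 ]
R1 → R1 + 1/3·R2
  [ 1  0  0  |  6 ]
  [ 0  1  0  |  3 ]
  [ 0  0  1  |  2 ]
Reading off the last column: a = 6, b = 3, c = 2.

(6, 3, 2)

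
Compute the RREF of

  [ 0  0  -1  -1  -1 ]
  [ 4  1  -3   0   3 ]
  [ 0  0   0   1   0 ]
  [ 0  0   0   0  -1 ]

[[1, 1/4, 0, 0, 0], [0, 0, 1, 0, 0], [0, 0, 0, 1, 0], [0, 0, 0, 0, 1]]

R1 <-> R2
  [ 4  1  -3   0   3 ]
  [ 0  0  -1  -1  -1 ]
  [ 0  0   0   1   0 ]
  [ 0  0   0   0  -1 ]
R1 -> 1/4·R1
  [ 1  1/4  -3/4   0  3/4 ]
  [ 0    0    -1  -1   -1 ]
  [ 0    0     0   1    0 ]
  [ 0    0     0   0   -1 ]
R2 -> -1·R2
  [ 1  1/4  -3/4  0  3/4 ]
  [ 0    0     1  1    1 ]
  [ 0    0     0  1    0 ]
  [ 0    0     0  0   -1 ]
R4 -> -1·R4
  [ 1  1/4  -3/4  0  3/4 ]
  [ 0    0     1  1    1 ]
  [ 0    0     0  1    0 ]
  [ 0    0     0  0    1 ]
R2 -> R2 − R4
  [ 1  1/4  -3/4  0  3/4 ]
  [ 0    0     1  1    0 ]
  [ 0    0     0  1    0 ]
  [ 0    0     0  0    1 ]
R1 -> R1 − 3/4·R4
  [ 1  1/4  -3/4  0  0 ]
  [ 0    0     1  1  0 ]
  [ 0    0     0  1  0 ]
  [ 0    0     0  0  1 ]
R2 -> R2 − R3
  [ 1  1/4  -3/4  0  0 ]
  [ 0    0     1  0  0 ]
  [ 0    0     0  1  0 ]
  [ 0    0     0  0  1 ]
R1 -> R1 + 3/4·R2
  [ 1  1/4  0  0  0 ]
  [ 0    0  1  0  0 ]
  [ 0    0  0  1  0 ]
  [ 0    0  0  0  1 ]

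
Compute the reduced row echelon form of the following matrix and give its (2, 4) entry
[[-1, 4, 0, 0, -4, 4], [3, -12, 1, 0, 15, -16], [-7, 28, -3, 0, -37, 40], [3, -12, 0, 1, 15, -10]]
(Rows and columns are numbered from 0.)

Multiply r1 by -1.
  [  1   -4   0  0    4   -4 ]
  [  3  -12   1  0   15  -16 ]
  [ -7   28  -3  0  -37   40 ]
  [  3  -12   0  1   15  -10 ]
Subtract 3 times r1 from r2.
  [  1   -4   0  0    4   -4 ]
  [  0    0   1  0    3   -4 ]
  [ -7   28  -3  0  -37   40 ]
  [  3  -12   0  1   15  -10 ]
Add 7 times r1 to r3.
  [ 1   -4   0  0   4   -4 ]
  [ 0    0   1  0   3   -4 ]
  [ 0    0  -3  0  -9   12 ]
  [ 3  -12   0  1  15  -10 ]
Subtract 3 times r1 from r4.
  [ 1  -4   0  0   4  -4 ]
  [ 0   0   1  0   3  -4 ]
  [ 0   0  -3  0  -9  12 ]
  [ 0   0   0  1   3   2 ]
Add 3 times r2 to r3.
  [ 1  -4  0  0  4  -4 ]
  [ 0   0  1  0  3  -4 ]
  [ 0   0  0  0  0   0 ]
  [ 0   0  0  1  3   2 ]
Swap r3 and r4.
  [ 1  -4  0  0  4  -4 ]
  [ 0   0  1  0  3  -4 ]
  [ 0   0  0  1  3   2 ]
  [ 0   0  0  0  0   0 ]

3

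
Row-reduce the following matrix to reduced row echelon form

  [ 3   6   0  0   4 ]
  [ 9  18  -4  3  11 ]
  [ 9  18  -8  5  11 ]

[[1, 2, 0, 0, 4/3], [0, 0, 1, 0, -1/2], [0, 0, 0, 1, -1]]

R1 := 1/3·R1
  [ 1   2   0  0  4/3 ]
  [ 9  18  -4  3   11 ]
  [ 9  18  -8  5   11 ]
R2 := R2 − 9·R1
  [ 1   2   0  0  4/3 ]
  [ 0   0  -4  3   -1 ]
  [ 9  18  -8  5   11 ]
R3 := R3 − 9·R1
  [ 1  2   0  0  4/3 ]
  [ 0  0  -4  3   -1 ]
  [ 0  0  -8  5   -1 ]
R2 := -1/4·R2
  [ 1  2   0     0  4/3 ]
  [ 0  0   1  -3/4  1/4 ]
  [ 0  0  -8     5   -1 ]
R3 := R3 + 8·R2
  [ 1  2  0     0  4/3 ]
  [ 0  0  1  -3/4  1/4 ]
  [ 0  0  0    -1    1 ]
R3 := -1·R3
  [ 1  2  0     0  4/3 ]
  [ 0  0  1  -3/4  1/4 ]
  [ 0  0  0     1   -1 ]
R2 := R2 + 3/4·R3
  [ 1  2  0  0   4/3 ]
  [ 0  0  1  0  -1/2 ]
  [ 0  0  0  1    -1 ]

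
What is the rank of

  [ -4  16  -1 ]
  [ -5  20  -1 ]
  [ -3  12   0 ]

r1 -> -1/4·r1
  [  1  -4  1/4 ]
  [ -5  20   -1 ]
  [ -3  12    0 ]
r2 -> r2 + 5·r1
  [  1  -4  1/4 ]
  [  0   0  1/4 ]
  [ -3  12    0 ]
r3 -> r3 + 3·r1
  [ 1  -4  1/4 ]
  [ 0   0  1/4 ]
  [ 0   0  3/4 ]
r2 -> 4·r2
  [ 1  -4  1/4 ]
  [ 0   0    1 ]
  [ 0   0  3/4 ]
r3 -> r3 − 3/4·r2
  [ 1  -4  1/4 ]
  [ 0   0    1 ]
  [ 0   0    0 ]
r1 -> r1 − 1/4·r2
  [ 1  -4  0 ]
  [ 0   0  1 ]
  [ 0   0  0 ]
The reduced form has 2 nonzero rows.

rank = 2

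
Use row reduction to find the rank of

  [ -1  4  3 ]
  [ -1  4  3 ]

rank = 1

ρ1 -> -1·ρ1
ρ2 -> ρ2 + ρ1
The reduced form has 1 nonzero row.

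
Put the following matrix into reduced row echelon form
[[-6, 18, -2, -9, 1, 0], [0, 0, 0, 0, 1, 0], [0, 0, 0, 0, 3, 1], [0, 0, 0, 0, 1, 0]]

[[1, -3, 1/3, 3/2, 0, 0], [0, 0, 0, 0, 1, 0], [0, 0, 0, 0, 0, 1], [0, 0, 0, 0, 0, 0]]

Multiply ρ1 by -1/6.
  [ 1  -3  1/3  3/2  -1/6  0 ]
  [ 0   0    0    0     1  0 ]
  [ 0   0    0    0     3  1 ]
  [ 0   0    0    0     1  0 ]
Subtract 3 times ρ2 from ρ3.
  [ 1  -3  1/3  3/2  -1/6  0 ]
  [ 0   0    0    0     1  0 ]
  [ 0   0    0    0     0  1 ]
  [ 0   0    0    0     1  0 ]
Subtract ρ2 from ρ4.
  [ 1  -3  1/3  3/2  -1/6  0 ]
  [ 0   0    0    0     1  0 ]
  [ 0   0    0    0     0  1 ]
  [ 0   0    0    0     0  0 ]
Add 1/6 times ρ2 to ρ1.
  [ 1  -3  1/3  3/2  0  0 ]
  [ 0   0    0    0  1  0 ]
  [ 0   0    0    0  0  1 ]
  [ 0   0    0    0  0  0 ]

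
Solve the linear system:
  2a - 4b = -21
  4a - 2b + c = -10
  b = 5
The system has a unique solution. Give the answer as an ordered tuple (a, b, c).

Form the augmented matrix and row-reduce:
  [ 2  -4  0  |  -21 ]
  [ 4  -2  1  |  -10 ]
  [ 0   1  0  |    5 ]
r1 := 1/2·r1
  [ 1  -2  0  |  -21/2 ]
  [ 4  -2  1  |    -10 ]
  [ 0   1  0  |      5 ]
r2 := r2 − 4·r1
  [ 1  -2  0  |  -21/2 ]
  [ 0   6  1  |     32 ]
  [ 0   1  0  |      5 ]
r2 := 1/6·r2
  [ 1  -2    0  |  -21/2 ]
  [ 0   1  1/6  |   16/3 ]
  [ 0   1    0  |      5 ]
r3 := r3 − r2
  [ 1  -2     0  |  -21/2 ]
  [ 0   1   1/6  |   16/3 ]
  [ 0   0  -1/6  |   -1/3 ]
r3 := -6·r3
  [ 1  -2    0  |  -21/2 ]
  [ 0   1  1/6  |   16/3 ]
  [ 0   0    1  |      2 ]
r2 := r2 − 1/6·r3
  [ 1  -2  0  |  -21/2 ]
  [ 0   1  0  |      5 ]
  [ 0   0  1  |      2 ]
r1 := r1 + 2·r2
  [ 1  0  0  |  -1/2 ]
  [ 0  1  0  |     5 ]
  [ 0  0  1  |     2 ]
Reading off the last column: a = -1/2, b = 5, c = 2.

(-1/2, 5, 2)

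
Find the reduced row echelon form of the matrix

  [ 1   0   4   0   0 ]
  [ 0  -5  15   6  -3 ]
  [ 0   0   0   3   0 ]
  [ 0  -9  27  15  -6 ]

Multiply R2 by -1/5.
  [ 1   0   4     0    0 ]
  [ 0   1  -3  -6/5  3/5 ]
  [ 0   0   0     3    0 ]
  [ 0  -9  27    15   -6 ]
Add 9 times R2 to R4.
  [ 1  0   4     0     0 ]
  [ 0  1  -3  -6/5   3/5 ]
  [ 0  0   0     3     0 ]
  [ 0  0   0  21/5  -3/5 ]
Multiply R3 by 1/3.
  [ 1  0   4     0     0 ]
  [ 0  1  -3  -6/5   3/5 ]
  [ 0  0   0     1     0 ]
  [ 0  0   0  21/5  -3/5 ]
Subtract 21/5 times R3 from R4.
  [ 1  0   4     0     0 ]
  [ 0  1  -3  -6/5   3/5 ]
  [ 0  0   0     1     0 ]
  [ 0  0   0     0  -3/5 ]
Multiply R4 by -5/3.
  [ 1  0   4     0    0 ]
  [ 0  1  -3  -6/5  3/5 ]
  [ 0  0   0     1    0 ]
  [ 0  0   0     0    1 ]
Subtract 3/5 times R4 from R2.
  [ 1  0   4     0  0 ]
  [ 0  1  -3  -6/5  0 ]
  [ 0  0   0     1  0 ]
  [ 0  0   0     0  1 ]
Add 6/5 times R3 to R2.
  [ 1  0   4  0  0 ]
  [ 0  1  -3  0  0 ]
  [ 0  0   0  1  0 ]
  [ 0  0   0  0  1 ]

[[1, 0, 4, 0, 0], [0, 1, -3, 0, 0], [0, 0, 0, 1, 0], [0, 0, 0, 0, 1]]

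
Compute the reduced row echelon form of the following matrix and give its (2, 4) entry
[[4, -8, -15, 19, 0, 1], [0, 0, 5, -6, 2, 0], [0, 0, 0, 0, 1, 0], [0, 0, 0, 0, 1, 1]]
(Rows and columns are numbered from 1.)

-6/5

R1 -> 1/4·R1
  [ 1  -2  -15/4  19/4  0  1/4 ]
  [ 0   0      5    -6  2    0 ]
  [ 0   0      0     0  1    0 ]
  [ 0   0      0     0  1    1 ]
R2 -> 1/5·R2
  [ 1  -2  -15/4  19/4    0  1/4 ]
  [ 0   0      1  -6/5  2/5    0 ]
  [ 0   0      0     0    1    0 ]
  [ 0   0      0     0    1    1 ]
R4 -> R4 − R3
  [ 1  -2  -15/4  19/4    0  1/4 ]
  [ 0   0      1  -6/5  2/5    0 ]
  [ 0   0      0     0    1    0 ]
  [ 0   0      0     0    0    1 ]
R1 -> R1 − 1/4·R4
  [ 1  -2  -15/4  19/4    0  0 ]
  [ 0   0      1  -6/5  2/5  0 ]
  [ 0   0      0     0    1  0 ]
  [ 0   0      0     0    0  1 ]
R2 -> R2 − 2/5·R3
  [ 1  -2  -15/4  19/4  0  0 ]
  [ 0   0      1  -6/5  0  0 ]
  [ 0   0      0     0  1  0 ]
  [ 0   0      0     0  0  1 ]
R1 -> R1 + 15/4·R2
  [ 1  -2  0   1/4  0  0 ]
  [ 0   0  1  -6/5  0  0 ]
  [ 0   0  0     0  1  0 ]
  [ 0   0  0     0  0  1 ]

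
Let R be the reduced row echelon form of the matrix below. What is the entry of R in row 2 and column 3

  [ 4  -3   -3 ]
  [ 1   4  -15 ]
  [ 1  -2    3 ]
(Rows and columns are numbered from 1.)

-3

ρ1 → 1/4·ρ1
  [ 1  -3/4  -3/4 ]
  [ 1     4   -15 ]
  [ 1    -2     3 ]
ρ2 → ρ2 − ρ1
  [ 1  -3/4   -3/4 ]
  [ 0  19/4  -57/4 ]
  [ 1    -2      3 ]
ρ3 → ρ3 − ρ1
  [ 1  -3/4   -3/4 ]
  [ 0  19/4  -57/4 ]
  [ 0  -5/4   15/4 ]
ρ2 → 4/19·ρ2
  [ 1  -3/4  -3/4 ]
  [ 0     1    -3 ]
  [ 0  -5/4  15/4 ]
ρ3 → ρ3 + 5/4·ρ2
  [ 1  -3/4  -3/4 ]
  [ 0     1    -3 ]
  [ 0     0     0 ]
ρ1 → ρ1 + 3/4·ρ2
  [ 1  0  -3 ]
  [ 0  1  -3 ]
  [ 0  0   0 ]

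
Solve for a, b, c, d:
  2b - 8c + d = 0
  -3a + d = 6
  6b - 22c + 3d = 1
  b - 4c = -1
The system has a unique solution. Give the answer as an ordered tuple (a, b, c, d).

Form the augmented matrix and row-reduce:
  [  0  2   -8  1  |   0 ]
  [ -3  0    0  1  |   6 ]
  [  0  6  -22  3  |   1 ]
  [  0  1   -4  0  |  -1 ]
r1 <-> r2
r1 → -1/3·r1
r2 → 1/2·r2
r3 → r3 − 6·r2
r4 → r4 − r2
r3 → 1/2·r3
r4 → -2·r4
r2 → r2 − 1/2·r4
r1 → r1 + 1/3·r4
r2 → r2 + 4·r3
Reading off the last column: a = -4/3, b = 1, c = 1/2, d = 2.

(-4/3, 1, 1/2, 2)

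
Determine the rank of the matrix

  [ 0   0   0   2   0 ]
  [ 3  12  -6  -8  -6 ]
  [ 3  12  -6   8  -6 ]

r1 <=> r2
  [ 3  12  -6  -8  -6 ]
  [ 0   0   0   2   0 ]
  [ 3  12  -6   8  -6 ]
r1 -> 1/3·r1
  [ 1   4  -2  -8/3  -2 ]
  [ 0   0   0     2   0 ]
  [ 3  12  -6     8  -6 ]
r3 -> r3 − 3·r1
  [ 1  4  -2  -8/3  -2 ]
  [ 0  0   0     2   0 ]
  [ 0  0   0    16   0 ]
r2 -> 1/2·r2
  [ 1  4  -2  -8/3  -2 ]
  [ 0  0   0     1   0 ]
  [ 0  0   0    16   0 ]
r3 -> r3 − 16·r2
  [ 1  4  -2  -8/3  -2 ]
  [ 0  0   0     1   0 ]
  [ 0  0   0     0   0 ]
r1 -> r1 + 8/3·r2
  [ 1  4  -2  0  -2 ]
  [ 0  0   0  1   0 ]
  [ 0  0   0  0   0 ]
The reduced form has 2 nonzero rows.

rank = 2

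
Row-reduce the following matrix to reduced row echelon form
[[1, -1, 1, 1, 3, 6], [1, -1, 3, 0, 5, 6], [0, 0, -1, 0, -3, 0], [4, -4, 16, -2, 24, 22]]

[[1, -1, 0, 0, -4, 0], [0, 0, 1, 0, 3, 0], [0, 0, 0, 1, 4, 0], [0, 0, 0, 0, 0, 1]]

r2 ← r2 − r1
  [ 1  -1   1   1   3   6 ]
  [ 0   0   2  -1   2   0 ]
  [ 0   0  -1   0  -3   0 ]
  [ 4  -4  16  -2  24  22 ]
r4 ← r4 − 4·r1
  [ 1  -1   1   1   3   6 ]
  [ 0   0   2  -1   2   0 ]
  [ 0   0  -1   0  -3   0 ]
  [ 0   0  12  -6  12  -2 ]
r2 ← 1/2·r2
  [ 1  -1   1     1   3   6 ]
  [ 0   0   1  -1/2   1   0 ]
  [ 0   0  -1     0  -3   0 ]
  [ 0   0  12    -6  12  -2 ]
r3 ← r3 + r2
  [ 1  -1   1     1   3   6 ]
  [ 0   0   1  -1/2   1   0 ]
  [ 0   0   0  -1/2  -2   0 ]
  [ 0   0  12    -6  12  -2 ]
r4 ← r4 − 12·r2
  [ 1  -1  1     1   3   6 ]
  [ 0   0  1  -1/2   1   0 ]
  [ 0   0  0  -1/2  -2   0 ]
  [ 0   0  0     0   0  -2 ]
r3 ← -2·r3
  [ 1  -1  1     1  3   6 ]
  [ 0   0  1  -1/2  1   0 ]
  [ 0   0  0     1  4   0 ]
  [ 0   0  0     0  0  -2 ]
r4 ← -1/2·r4
  [ 1  -1  1     1  3  6 ]
  [ 0   0  1  -1/2  1  0 ]
  [ 0   0  0     1  4  0 ]
  [ 0   0  0     0  0  1 ]
r1 ← r1 − 6·r4
  [ 1  -1  1     1  3  0 ]
  [ 0   0  1  -1/2  1  0 ]
  [ 0   0  0     1  4  0 ]
  [ 0   0  0     0  0  1 ]
r2 ← r2 + 1/2·r3
  [ 1  -1  1  1  3  0 ]
  [ 0   0  1  0  3  0 ]
  [ 0   0  0  1  4  0 ]
  [ 0   0  0  0  0  1 ]
r1 ← r1 − r3
  [ 1  -1  1  0  -1  0 ]
  [ 0   0  1  0   3  0 ]
  [ 0   0  0  1   4  0 ]
  [ 0   0  0  0   0  1 ]
r1 ← r1 − r2
  [ 1  -1  0  0  -4  0 ]
  [ 0   0  1  0   3  0 ]
  [ 0   0  0  1   4  0 ]
  [ 0   0  0  0   0  1 ]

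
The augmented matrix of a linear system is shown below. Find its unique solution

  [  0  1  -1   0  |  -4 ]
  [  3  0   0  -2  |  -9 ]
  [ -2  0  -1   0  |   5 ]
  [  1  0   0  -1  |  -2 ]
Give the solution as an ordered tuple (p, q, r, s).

(-5, 1, 5, -3)

Swap R1 and R2.
  [  3  0   0  -2  |  -9 ]
  [  0  1  -1   0  |  -4 ]
  [ -2  0  -1   0  |   5 ]
  [  1  0   0  -1  |  -2 ]
Multiply R1 by 1/3.
  [  1  0   0  -2/3  |  -3 ]
  [  0  1  -1     0  |  -4 ]
  [ -2  0  -1     0  |   5 ]
  [  1  0   0    -1  |  -2 ]
Add 2 times R1 to R3.
  [ 1  0   0  -2/3  |  -3 ]
  [ 0  1  -1     0  |  -4 ]
  [ 0  0  -1  -4/3  |  -1 ]
  [ 1  0   0    -1  |  -2 ]
Subtract R1 from R4.
  [ 1  0   0  -2/3  |  -3 ]
  [ 0  1  -1     0  |  -4 ]
  [ 0  0  -1  -4/3  |  -1 ]
  [ 0  0   0  -1/3  |   1 ]
Multiply R3 by -1.
  [ 1  0   0  -2/3  |  -3 ]
  [ 0  1  -1     0  |  -4 ]
  [ 0  0   1   4/3  |   1 ]
  [ 0  0   0  -1/3  |   1 ]
Multiply R4 by -3.
  [ 1  0   0  -2/3  |  -3 ]
  [ 0  1  -1     0  |  -4 ]
  [ 0  0   1   4/3  |   1 ]
  [ 0  0   0     1  |  -3 ]
Subtract 4/3 times R4 from R3.
  [ 1  0   0  -2/3  |  -3 ]
  [ 0  1  -1     0  |  -4 ]
  [ 0  0   1     0  |   5 ]
  [ 0  0   0     1  |  -3 ]
Add 2/3 times R4 to R1.
  [ 1  0   0  0  |  -5 ]
  [ 0  1  -1  0  |  -4 ]
  [ 0  0   1  0  |   5 ]
  [ 0  0   0  1  |  -3 ]
Add R3 to R2.
  [ 1  0  0  0  |  -5 ]
  [ 0  1  0  0  |   1 ]
  [ 0  0  1  0  |   5 ]
  [ 0  0  0  1  |  -3 ]
Reading off the last column: p = -5, q = 1, r = 5, s = -3.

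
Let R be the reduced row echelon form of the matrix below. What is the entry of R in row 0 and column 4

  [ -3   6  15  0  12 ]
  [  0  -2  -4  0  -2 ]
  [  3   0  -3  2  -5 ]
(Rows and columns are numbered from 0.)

ρ1 ← -1/3·ρ1
  [ 1  -2  -5  0  -4 ]
  [ 0  -2  -4  0  -2 ]
  [ 3   0  -3  2  -5 ]
ρ3 ← ρ3 − 3·ρ1
  [ 1  -2  -5  0  -4 ]
  [ 0  -2  -4  0  -2 ]
  [ 0   6  12  2   7 ]
ρ2 ← -1/2·ρ2
  [ 1  -2  -5  0  -4 ]
  [ 0   1   2  0   1 ]
  [ 0   6  12  2   7 ]
ρ3 ← ρ3 − 6·ρ2
  [ 1  -2  -5  0  -4 ]
  [ 0   1   2  0   1 ]
  [ 0   0   0  2   1 ]
ρ3 ← 1/2·ρ3
  [ 1  -2  -5  0   -4 ]
  [ 0   1   2  0    1 ]
  [ 0   0   0  1  1/2 ]
ρ1 ← ρ1 + 2·ρ2
  [ 1  0  -1  0   -2 ]
  [ 0  1   2  0    1 ]
  [ 0  0   0  1  1/2 ]

-2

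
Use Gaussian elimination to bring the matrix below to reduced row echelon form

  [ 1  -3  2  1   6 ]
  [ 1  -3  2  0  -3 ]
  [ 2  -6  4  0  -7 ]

R2 → R2 − R1
  [ 1  -3  2   1   6 ]
  [ 0   0  0  -1  -9 ]
  [ 2  -6  4   0  -7 ]
R3 → R3 − 2·R1
  [ 1  -3  2   1    6 ]
  [ 0   0  0  -1   -9 ]
  [ 0   0  0  -2  -19 ]
R2 → -1·R2
  [ 1  -3  2   1    6 ]
  [ 0   0  0   1    9 ]
  [ 0   0  0  -2  -19 ]
R3 → R3 + 2·R2
  [ 1  -3  2  1   6 ]
  [ 0   0  0  1   9 ]
  [ 0   0  0  0  -1 ]
R3 → -1·R3
  [ 1  -3  2  1  6 ]
  [ 0   0  0  1  9 ]
  [ 0   0  0  0  1 ]
R2 → R2 − 9·R3
  [ 1  -3  2  1  6 ]
  [ 0   0  0  1  0 ]
  [ 0   0  0  0  1 ]
R1 → R1 − 6·R3
  [ 1  -3  2  1  0 ]
  [ 0   0  0  1  0 ]
  [ 0   0  0  0  1 ]
R1 → R1 − R2
  [ 1  -3  2  0  0 ]
  [ 0   0  0  1  0 ]
  [ 0   0  0  0  1 ]

[[1, -3, 2, 0, 0], [0, 0, 0, 1, 0], [0, 0, 0, 0, 1]]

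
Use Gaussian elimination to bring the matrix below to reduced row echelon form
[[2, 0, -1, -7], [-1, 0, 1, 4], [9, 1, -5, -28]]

ρ1 ← 1/2·ρ1
  [  1  0  -1/2  -7/2 ]
  [ -1  0     1     4 ]
  [  9  1    -5   -28 ]
ρ2 ← ρ2 + ρ1
  [ 1  0  -1/2  -7/2 ]
  [ 0  0   1/2   1/2 ]
  [ 9  1    -5   -28 ]
ρ3 ← ρ3 − 9·ρ1
  [ 1  0  -1/2  -7/2 ]
  [ 0  0   1/2   1/2 ]
  [ 0  1  -1/2   7/2 ]
ρ2 <-> ρ3
  [ 1  0  -1/2  -7/2 ]
  [ 0  1  -1/2   7/2 ]
  [ 0  0   1/2   1/2 ]
ρ3 ← 2·ρ3
  [ 1  0  -1/2  -7/2 ]
  [ 0  1  -1/2   7/2 ]
  [ 0  0     1     1 ]
ρ2 ← ρ2 + 1/2·ρ3
  [ 1  0  -1/2  -7/2 ]
  [ 0  1     0     4 ]
  [ 0  0     1     1 ]
ρ1 ← ρ1 + 1/2·ρ3
  [ 1  0  0  -3 ]
  [ 0  1  0   4 ]
  [ 0  0  1   1 ]

[[1, 0, 0, -3], [0, 1, 0, 4], [0, 0, 1, 1]]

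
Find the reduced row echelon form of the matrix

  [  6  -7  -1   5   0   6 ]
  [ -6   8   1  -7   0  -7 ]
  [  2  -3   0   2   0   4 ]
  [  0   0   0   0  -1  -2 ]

R1 := 1/6·R1
  [  1  -7/6  -1/6  5/6   0   1 ]
  [ -6     8     1   -7   0  -7 ]
  [  2    -3     0    2   0   4 ]
  [  0     0     0    0  -1  -2 ]
R2 := R2 + 6·R1
  [ 1  -7/6  -1/6  5/6   0   1 ]
  [ 0     1     0   -2   0  -1 ]
  [ 2    -3     0    2   0   4 ]
  [ 0     0     0    0  -1  -2 ]
R3 := R3 − 2·R1
  [ 1  -7/6  -1/6  5/6   0   1 ]
  [ 0     1     0   -2   0  -1 ]
  [ 0  -2/3   1/3  1/3   0   2 ]
  [ 0     0     0    0  -1  -2 ]
R3 := R3 + 2/3·R2
  [ 1  -7/6  -1/6  5/6   0    1 ]
  [ 0     1     0   -2   0   -1 ]
  [ 0     0   1/3   -1   0  4/3 ]
  [ 0     0     0    0  -1   -2 ]
R3 := 3·R3
  [ 1  -7/6  -1/6  5/6   0   1 ]
  [ 0     1     0   -2   0  -1 ]
  [ 0     0     1   -3   0   4 ]
  [ 0     0     0    0  -1  -2 ]
R4 := -1·R4
  [ 1  -7/6  -1/6  5/6  0   1 ]
  [ 0     1     0   -2  0  -1 ]
  [ 0     0     1   -3  0   4 ]
  [ 0     0     0    0  1   2 ]
R1 := R1 + 1/6·R3
  [ 1  -7/6  0  1/3  0  5/3 ]
  [ 0     1  0   -2  0   -1 ]
  [ 0     0  1   -3  0    4 ]
  [ 0     0  0    0  1    2 ]
R1 := R1 + 7/6·R2
  [ 1  0  0  -2  0  1/2 ]
  [ 0  1  0  -2  0   -1 ]
  [ 0  0  1  -3  0    4 ]
  [ 0  0  0   0  1    2 ]

[[1, 0, 0, -2, 0, 1/2], [0, 1, 0, -2, 0, -1], [0, 0, 1, -3, 0, 4], [0, 0, 0, 0, 1, 2]]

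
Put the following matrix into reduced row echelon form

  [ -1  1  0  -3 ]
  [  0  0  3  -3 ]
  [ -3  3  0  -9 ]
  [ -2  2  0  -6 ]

ρ1 := -1·ρ1
  [  1  -1  0   3 ]
  [  0   0  3  -3 ]
  [ -3   3  0  -9 ]
  [ -2   2  0  -6 ]
ρ3 := ρ3 + 3·ρ1
  [  1  -1  0   3 ]
  [  0   0  3  -3 ]
  [  0   0  0   0 ]
  [ -2   2  0  -6 ]
ρ4 := ρ4 + 2·ρ1
  [ 1  -1  0   3 ]
  [ 0   0  3  -3 ]
  [ 0   0  0   0 ]
  [ 0   0  0   0 ]
ρ2 := 1/3·ρ2
  [ 1  -1  0   3 ]
  [ 0   0  1  -1 ]
  [ 0   0  0   0 ]
  [ 0   0  0   0 ]

[[1, -1, 0, 3], [0, 0, 1, -1], [0, 0, 0, 0], [0, 0, 0, 0]]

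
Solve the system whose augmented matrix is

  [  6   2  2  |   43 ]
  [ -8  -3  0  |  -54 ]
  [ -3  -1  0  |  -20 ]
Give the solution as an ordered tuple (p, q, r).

R1 := 1/6·R1
  [  1  1/3  1/3  |  43/6 ]
  [ -8   -3    0  |   -54 ]
  [ -3   -1    0  |   -20 ]
R2 := R2 + 8·R1
  [  1   1/3  1/3  |  43/6 ]
  [  0  -1/3  8/3  |  10/3 ]
  [ -3    -1    0  |   -20 ]
R3 := R3 + 3·R1
  [ 1   1/3  1/3  |  43/6 ]
  [ 0  -1/3  8/3  |  10/3 ]
  [ 0     0    1  |   3/2 ]
R2 := -3·R2
  [ 1  1/3  1/3  |  43/6 ]
  [ 0    1   -8  |   -10 ]
  [ 0    0    1  |   3/2 ]
R2 := R2 + 8·R3
  [ 1  1/3  1/3  |  43/6 ]
  [ 0    1    0  |     2 ]
  [ 0    0    1  |   3/2 ]
R1 := R1 − 1/3·R3
  [ 1  1/3  0  |  20/3 ]
  [ 0    1  0  |     2 ]
  [ 0    0  1  |   3/2 ]
R1 := R1 − 1/3·R2
  [ 1  0  0  |    6 ]
  [ 0  1  0  |    2 ]
  [ 0  0  1  |  3/2 ]
Reading off the last column: p = 6, q = 2, r = 3/2.

(6, 2, 3/2)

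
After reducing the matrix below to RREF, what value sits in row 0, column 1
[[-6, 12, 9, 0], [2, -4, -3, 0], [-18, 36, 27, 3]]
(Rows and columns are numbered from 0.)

R1 := -1/6·R1
  [   1  -2  -3/2  0 ]
  [   2  -4    -3  0 ]
  [ -18  36    27  3 ]
R2 := R2 − 2·R1
  [   1  -2  -3/2  0 ]
  [   0   0     0  0 ]
  [ -18  36    27  3 ]
R3 := R3 + 18·R1
  [ 1  -2  -3/2  0 ]
  [ 0   0     0  0 ]
  [ 0   0     0  3 ]
R2 <-> R3
  [ 1  -2  -3/2  0 ]
  [ 0   0     0  3 ]
  [ 0   0     0  0 ]
R2 := 1/3·R2
  [ 1  -2  -3/2  0 ]
  [ 0   0     0  1 ]
  [ 0   0     0  0 ]

-2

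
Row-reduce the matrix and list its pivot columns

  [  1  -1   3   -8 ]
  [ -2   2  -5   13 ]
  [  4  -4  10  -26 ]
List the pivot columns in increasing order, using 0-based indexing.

ρ2 -> ρ2 + 2·ρ1
  [ 1  -1   3   -8 ]
  [ 0   0   1   -3 ]
  [ 4  -4  10  -26 ]
ρ3 -> ρ3 − 4·ρ1
  [ 1  -1   3  -8 ]
  [ 0   0   1  -3 ]
  [ 0   0  -2   6 ]
ρ3 -> ρ3 + 2·ρ2
  [ 1  -1  3  -8 ]
  [ 0   0  1  -3 ]
  [ 0   0  0   0 ]
ρ1 -> ρ1 − 3·ρ2
  [ 1  -1  0   1 ]
  [ 0   0  1  -3 ]
  [ 0   0  0   0 ]
Pivot columns are the columns containing a leading 1.

0, 2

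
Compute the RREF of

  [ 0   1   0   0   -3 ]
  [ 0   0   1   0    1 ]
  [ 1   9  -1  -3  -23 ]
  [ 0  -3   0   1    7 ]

[[1, 0, 0, 0, -1], [0, 1, 0, 0, -3], [0, 0, 1, 0, 1], [0, 0, 0, 1, -2]]

ρ1 ↔ ρ3
  [ 1   9  -1  -3  -23 ]
  [ 0   0   1   0    1 ]
  [ 0   1   0   0   -3 ]
  [ 0  -3   0   1    7 ]
ρ2 ↔ ρ3
  [ 1   9  -1  -3  -23 ]
  [ 0   1   0   0   -3 ]
  [ 0   0   1   0    1 ]
  [ 0  -3   0   1    7 ]
ρ4 → ρ4 + 3·ρ2
  [ 1  9  -1  -3  -23 ]
  [ 0  1   0   0   -3 ]
  [ 0  0   1   0    1 ]
  [ 0  0   0   1   -2 ]
ρ1 → ρ1 + 3·ρ4
  [ 1  9  -1  0  -29 ]
  [ 0  1   0  0   -3 ]
  [ 0  0   1  0    1 ]
  [ 0  0   0  1   -2 ]
ρ1 → ρ1 + ρ3
  [ 1  9  0  0  -28 ]
  [ 0  1  0  0   -3 ]
  [ 0  0  1  0    1 ]
  [ 0  0  0  1   -2 ]
ρ1 → ρ1 − 9·ρ2
  [ 1  0  0  0  -1 ]
  [ 0  1  0  0  -3 ]
  [ 0  0  1  0   1 ]
  [ 0  0  0  1  -2 ]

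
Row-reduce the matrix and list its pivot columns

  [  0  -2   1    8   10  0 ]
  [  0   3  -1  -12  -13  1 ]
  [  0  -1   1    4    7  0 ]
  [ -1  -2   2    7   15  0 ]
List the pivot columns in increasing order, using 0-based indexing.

ρ1 <-> ρ4
  [ -1  -2   2    7   15  0 ]
  [  0   3  -1  -12  -13  1 ]
  [  0  -1   1    4    7  0 ]
  [  0  -2   1    8   10  0 ]
ρ1 -> -1·ρ1
  [ 1   2  -2   -7  -15  0 ]
  [ 0   3  -1  -12  -13  1 ]
  [ 0  -1   1    4    7  0 ]
  [ 0  -2   1    8   10  0 ]
ρ2 -> 1/3·ρ2
  [ 1   2    -2  -7    -15    0 ]
  [ 0   1  -1/3  -4  -13/3  1/3 ]
  [ 0  -1     1   4      7    0 ]
  [ 0  -2     1   8     10    0 ]
ρ3 -> ρ3 + ρ2
  [ 1   2    -2  -7    -15    0 ]
  [ 0   1  -1/3  -4  -13/3  1/3 ]
  [ 0   0   2/3   0    8/3  1/3 ]
  [ 0  -2     1   8     10    0 ]
ρ4 -> ρ4 + 2·ρ2
  [ 1  2    -2  -7    -15    0 ]
  [ 0  1  -1/3  -4  -13/3  1/3 ]
  [ 0  0   2/3   0    8/3  1/3 ]
  [ 0  0   1/3   0    4/3  2/3 ]
ρ3 -> 3/2·ρ3
  [ 1  2    -2  -7    -15    0 ]
  [ 0  1  -1/3  -4  -13/3  1/3 ]
  [ 0  0     1   0      4  1/2 ]
  [ 0  0   1/3   0    4/3  2/3 ]
ρ4 -> ρ4 − 1/3·ρ3
  [ 1  2    -2  -7    -15    0 ]
  [ 0  1  -1/3  -4  -13/3  1/3 ]
  [ 0  0     1   0      4  1/2 ]
  [ 0  0     0   0      0  1/2 ]
ρ4 -> 2·ρ4
  [ 1  2    -2  -7    -15    0 ]
  [ 0  1  -1/3  -4  -13/3  1/3 ]
  [ 0  0     1   0      4  1/2 ]
  [ 0  0     0   0      0    1 ]
ρ3 -> ρ3 − 1/2·ρ4
  [ 1  2    -2  -7    -15    0 ]
  [ 0  1  -1/3  -4  -13/3  1/3 ]
  [ 0  0     1   0      4    0 ]
  [ 0  0     0   0      0    1 ]
ρ2 -> ρ2 − 1/3·ρ4
  [ 1  2    -2  -7    -15  0 ]
  [ 0  1  -1/3  -4  -13/3  0 ]
  [ 0  0     1   0      4  0 ]
  [ 0  0     0   0      0  1 ]
ρ2 -> ρ2 + 1/3·ρ3
  [ 1  2  -2  -7  -15  0 ]
  [ 0  1   0  -4   -3  0 ]
  [ 0  0   1   0    4  0 ]
  [ 0  0   0   0    0  1 ]
ρ1 -> ρ1 + 2·ρ3
  [ 1  2  0  -7  -7  0 ]
  [ 0  1  0  -4  -3  0 ]
  [ 0  0  1   0   4  0 ]
  [ 0  0  0   0   0  1 ]
ρ1 -> ρ1 − 2·ρ2
  [ 1  0  0   1  -1  0 ]
  [ 0  1  0  -4  -3  0 ]
  [ 0  0  1   0   4  0 ]
  [ 0  0  0   0   0  1 ]
Pivot columns are the columns containing a leading 1.

0, 1, 2, 5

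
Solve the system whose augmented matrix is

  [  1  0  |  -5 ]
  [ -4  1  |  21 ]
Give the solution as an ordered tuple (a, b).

Add 4 times ρ1 to ρ2.
  [ 1  0  |  -5 ]
  [ 0  1  |   1 ]
Reading off the last column: a = -5, b = 1.

(-5, 1)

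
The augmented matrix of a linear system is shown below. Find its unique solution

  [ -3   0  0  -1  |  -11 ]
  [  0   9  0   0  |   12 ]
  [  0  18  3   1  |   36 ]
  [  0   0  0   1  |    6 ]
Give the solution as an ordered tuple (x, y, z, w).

(5/3, 4/3, 2, 6)

Multiply R1 by -1/3.
  [ 1   0  0  1/3  |  11/3 ]
  [ 0   9  0    0  |    12 ]
  [ 0  18  3    1  |    36 ]
  [ 0   0  0    1  |     6 ]
Multiply R2 by 1/9.
  [ 1   0  0  1/3  |  11/3 ]
  [ 0   1  0    0  |   4/3 ]
  [ 0  18  3    1  |    36 ]
  [ 0   0  0    1  |     6 ]
Subtract 18 times R2 from R3.
  [ 1  0  0  1/3  |  11/3 ]
  [ 0  1  0    0  |   4/3 ]
  [ 0  0  3    1  |    12 ]
  [ 0  0  0    1  |     6 ]
Multiply R3 by 1/3.
  [ 1  0  0  1/3  |  11/3 ]
  [ 0  1  0    0  |   4/3 ]
  [ 0  0  1  1/3  |     4 ]
  [ 0  0  0    1  |     6 ]
Subtract 1/3 times R4 from R3.
  [ 1  0  0  1/3  |  11/3 ]
  [ 0  1  0    0  |   4/3 ]
  [ 0  0  1    0  |     2 ]
  [ 0  0  0    1  |     6 ]
Subtract 1/3 times R4 from R1.
  [ 1  0  0  0  |  5/3 ]
  [ 0  1  0  0  |  4/3 ]
  [ 0  0  1  0  |    2 ]
  [ 0  0  0  1  |    6 ]
Reading off the last column: x = 5/3, y = 4/3, z = 2, w = 6.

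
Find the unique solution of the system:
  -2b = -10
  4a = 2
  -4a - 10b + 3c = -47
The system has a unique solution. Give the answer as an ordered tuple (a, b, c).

(1/2, 5, 5/3)

Form the augmented matrix and row-reduce:
  [  0   -2  0  |  -10 ]
  [  4    0  0  |    2 ]
  [ -4  -10  3  |  -47 ]
R1 ↔ R2
  [  4    0  0  |    2 ]
  [  0   -2  0  |  -10 ]
  [ -4  -10  3  |  -47 ]
R1 -> 1/4·R1
  [  1    0  0  |  1/2 ]
  [  0   -2  0  |  -10 ]
  [ -4  -10  3  |  -47 ]
R3 -> R3 + 4·R1
  [ 1    0  0  |  1/2 ]
  [ 0   -2  0  |  -10 ]
  [ 0  -10  3  |  -45 ]
R2 -> -1/2·R2
  [ 1    0  0  |  1/2 ]
  [ 0    1  0  |    5 ]
  [ 0  -10  3  |  -45 ]
R3 -> R3 + 10·R2
  [ 1  0  0  |  1/2 ]
  [ 0  1  0  |    5 ]
  [ 0  0  3  |    5 ]
R3 -> 1/3·R3
  [ 1  0  0  |  1/2 ]
  [ 0  1  0  |    5 ]
  [ 0  0  1  |  5/3 ]
Reading off the last column: a = 1/2, b = 5, c = 5/3.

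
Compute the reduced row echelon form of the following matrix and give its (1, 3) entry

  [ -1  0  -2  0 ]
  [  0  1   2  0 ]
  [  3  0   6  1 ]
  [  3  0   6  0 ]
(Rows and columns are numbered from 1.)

Multiply R1 by -1.
  [ 1  0  2  0 ]
  [ 0  1  2  0 ]
  [ 3  0  6  1 ]
  [ 3  0  6  0 ]
Subtract 3 times R1 from R3.
  [ 1  0  2  0 ]
  [ 0  1  2  0 ]
  [ 0  0  0  1 ]
  [ 3  0  6  0 ]
Subtract 3 times R1 from R4.
  [ 1  0  2  0 ]
  [ 0  1  2  0 ]
  [ 0  0  0  1 ]
  [ 0  0  0  0 ]

2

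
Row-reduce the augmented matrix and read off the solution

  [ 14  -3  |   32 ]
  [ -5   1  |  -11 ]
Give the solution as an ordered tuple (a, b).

(1, -6)

Multiply R1 by 1/14.
Add 5 times R1 to R2.
Multiply R2 by -14.
Add 3/14 times R2 to R1.
Reading off the last column: a = 1, b = -6.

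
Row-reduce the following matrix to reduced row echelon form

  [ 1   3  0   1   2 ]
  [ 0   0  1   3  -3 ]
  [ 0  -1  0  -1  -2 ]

[[1, 0, 0, -2, -4], [0, 1, 0, 1, 2], [0, 0, 1, 3, -3]]

Swap r2 and r3.
  [ 1   3  0   1   2 ]
  [ 0  -1  0  -1  -2 ]
  [ 0   0  1   3  -3 ]
Multiply r2 by -1.
  [ 1  3  0  1   2 ]
  [ 0  1  0  1   2 ]
  [ 0  0  1  3  -3 ]
Subtract 3 times r2 from r1.
  [ 1  0  0  -2  -4 ]
  [ 0  1  0   1   2 ]
  [ 0  0  1   3  -3 ]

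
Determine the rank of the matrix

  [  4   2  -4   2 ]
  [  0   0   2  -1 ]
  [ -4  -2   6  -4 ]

Multiply r1 by 1/4.
Add 4 times r1 to r3.
Multiply r2 by 1/2.
Subtract 2 times r2 from r3.
Multiply r3 by -1.
Add 1/2 times r3 to r2.
Subtract 1/2 times r3 from r1.
Add r2 to r1.
The reduced form has 3 nonzero rows.

rank = 3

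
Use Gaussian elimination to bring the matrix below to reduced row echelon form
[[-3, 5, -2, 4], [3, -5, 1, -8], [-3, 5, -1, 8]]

[[1, -5/3, 0, -4], [0, 0, 1, 4], [0, 0, 0, 0]]

R1 -> -1/3·R1
  [  1  -5/3  2/3  -4/3 ]
  [  3    -5    1    -8 ]
  [ -3     5   -1     8 ]
R2 -> R2 − 3·R1
  [  1  -5/3  2/3  -4/3 ]
  [  0     0   -1    -4 ]
  [ -3     5   -1     8 ]
R3 -> R3 + 3·R1
  [ 1  -5/3  2/3  -4/3 ]
  [ 0     0   -1    -4 ]
  [ 0     0    1     4 ]
R2 -> -1·R2
  [ 1  -5/3  2/3  -4/3 ]
  [ 0     0    1     4 ]
  [ 0     0    1     4 ]
R3 -> R3 − R2
  [ 1  -5/3  2/3  -4/3 ]
  [ 0     0    1     4 ]
  [ 0     0    0     0 ]
R1 -> R1 − 2/3·R2
  [ 1  -5/3  0  -4 ]
  [ 0     0  1   4 ]
  [ 0     0  0   0 ]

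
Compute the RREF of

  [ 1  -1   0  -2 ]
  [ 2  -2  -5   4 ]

R2 ← R2 − 2·R1
R2 ← -1/5·R2

[[1, -1, 0, -2], [0, 0, 1, -8/5]]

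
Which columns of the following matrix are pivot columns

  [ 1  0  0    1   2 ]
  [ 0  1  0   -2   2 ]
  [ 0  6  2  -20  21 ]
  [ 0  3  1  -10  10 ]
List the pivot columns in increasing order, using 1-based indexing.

1, 2, 3, 5

ρ3 ← ρ3 − 6·ρ2
  [ 1  0  0    1   2 ]
  [ 0  1  0   -2   2 ]
  [ 0  0  2   -8   9 ]
  [ 0  3  1  -10  10 ]
ρ4 ← ρ4 − 3·ρ2
  [ 1  0  0   1  2 ]
  [ 0  1  0  -2  2 ]
  [ 0  0  2  -8  9 ]
  [ 0  0  1  -4  4 ]
ρ3 ← 1/2·ρ3
  [ 1  0  0   1    2 ]
  [ 0  1  0  -2    2 ]
  [ 0  0  1  -4  9/2 ]
  [ 0  0  1  -4    4 ]
ρ4 ← ρ4 − ρ3
  [ 1  0  0   1     2 ]
  [ 0  1  0  -2     2 ]
  [ 0  0  1  -4   9/2 ]
  [ 0  0  0   0  -1/2 ]
ρ4 ← -2·ρ4
  [ 1  0  0   1    2 ]
  [ 0  1  0  -2    2 ]
  [ 0  0  1  -4  9/2 ]
  [ 0  0  0   0    1 ]
ρ3 ← ρ3 − 9/2·ρ4
  [ 1  0  0   1  2 ]
  [ 0  1  0  -2  2 ]
  [ 0  0  1  -4  0 ]
  [ 0  0  0   0  1 ]
ρ2 ← ρ2 − 2·ρ4
  [ 1  0  0   1  2 ]
  [ 0  1  0  -2  0 ]
  [ 0  0  1  -4  0 ]
  [ 0  0  0   0  1 ]
ρ1 ← ρ1 − 2·ρ4
  [ 1  0  0   1  0 ]
  [ 0  1  0  -2  0 ]
  [ 0  0  1  -4  0 ]
  [ 0  0  0   0  1 ]
Pivot columns are the columns containing a leading 1.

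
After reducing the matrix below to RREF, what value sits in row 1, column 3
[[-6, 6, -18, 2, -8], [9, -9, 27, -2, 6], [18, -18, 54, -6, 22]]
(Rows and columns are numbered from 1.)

R1 -> -1/6·R1
  [  1   -1   3  -1/3  4/3 ]
  [  9   -9  27    -2    6 ]
  [ 18  -18  54    -6   22 ]
R2 -> R2 − 9·R1
  [  1   -1   3  -1/3  4/3 ]
  [  0    0   0     1   -6 ]
  [ 18  -18  54    -6   22 ]
R3 -> R3 − 18·R1
  [ 1  -1  3  -1/3  4/3 ]
  [ 0   0  0     1   -6 ]
  [ 0   0  0     0   -2 ]
R3 -> -1/2·R3
  [ 1  -1  3  -1/3  4/3 ]
  [ 0   0  0     1   -6 ]
  [ 0   0  0     0    1 ]
R2 -> R2 + 6·R3
  [ 1  -1  3  -1/3  4/3 ]
  [ 0   0  0     1    0 ]
  [ 0   0  0     0    1 ]
R1 -> R1 − 4/3·R3
  [ 1  -1  3  -1/3  0 ]
  [ 0   0  0     1  0 ]
  [ 0   0  0     0  1 ]
R1 -> R1 + 1/3·R2
  [ 1  -1  3  0  0 ]
  [ 0   0  0  1  0 ]
  [ 0   0  0  0  1 ]

3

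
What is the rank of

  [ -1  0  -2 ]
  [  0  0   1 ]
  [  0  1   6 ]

rank = 3

Multiply r1 by -1.
  [ 1  0  2 ]
  [ 0  0  1 ]
  [ 0  1  6 ]
Swap r2 and r3.
  [ 1  0  2 ]
  [ 0  1  6 ]
  [ 0  0  1 ]
Subtract 6 times r3 from r2.
  [ 1  0  2 ]
  [ 0  1  0 ]
  [ 0  0  1 ]
Subtract 2 times r3 from r1.
  [ 1  0  0 ]
  [ 0  1  0 ]
  [ 0  0  1 ]
The reduced form has 3 nonzero rows.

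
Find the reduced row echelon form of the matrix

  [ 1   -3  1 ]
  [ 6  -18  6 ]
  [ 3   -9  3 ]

[[1, -3, 1], [0, 0, 0], [0, 0, 0]]

r2 → r2 − 6·r1
  [ 1  -3  1 ]
  [ 0   0  0 ]
  [ 3  -9  3 ]
r3 → r3 − 3·r1
  [ 1  -3  1 ]
  [ 0   0  0 ]
  [ 0   0  0 ]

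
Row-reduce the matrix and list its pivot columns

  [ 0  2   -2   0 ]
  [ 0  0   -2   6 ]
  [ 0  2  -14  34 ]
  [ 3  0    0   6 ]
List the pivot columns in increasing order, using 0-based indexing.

0, 1, 2, 3

R1 <-> R4
  [ 3  0    0   6 ]
  [ 0  0   -2   6 ]
  [ 0  2  -14  34 ]
  [ 0  2   -2   0 ]
R1 := 1/3·R1
  [ 1  0    0   2 ]
  [ 0  0   -2   6 ]
  [ 0  2  -14  34 ]
  [ 0  2   -2   0 ]
R2 <-> R3
  [ 1  0    0   2 ]
  [ 0  2  -14  34 ]
  [ 0  0   -2   6 ]
  [ 0  2   -2   0 ]
R2 := 1/2·R2
  [ 1  0   0   2 ]
  [ 0  1  -7  17 ]
  [ 0  0  -2   6 ]
  [ 0  2  -2   0 ]
R4 := R4 − 2·R2
  [ 1  0   0    2 ]
  [ 0  1  -7   17 ]
  [ 0  0  -2    6 ]
  [ 0  0  12  -34 ]
R3 := -1/2·R3
  [ 1  0   0    2 ]
  [ 0  1  -7   17 ]
  [ 0  0   1   -3 ]
  [ 0  0  12  -34 ]
R4 := R4 − 12·R3
  [ 1  0   0   2 ]
  [ 0  1  -7  17 ]
  [ 0  0   1  -3 ]
  [ 0  0   0   2 ]
R4 := 1/2·R4
  [ 1  0   0   2 ]
  [ 0  1  -7  17 ]
  [ 0  0   1  -3 ]
  [ 0  0   0   1 ]
R3 := R3 + 3·R4
  [ 1  0   0   2 ]
  [ 0  1  -7  17 ]
  [ 0  0   1   0 ]
  [ 0  0   0   1 ]
R2 := R2 − 17·R4
  [ 1  0   0  2 ]
  [ 0  1  -7  0 ]
  [ 0  0   1  0 ]
  [ 0  0   0  1 ]
R1 := R1 − 2·R4
  [ 1  0   0  0 ]
  [ 0  1  -7  0 ]
  [ 0  0   1  0 ]
  [ 0  0   0  1 ]
R2 := R2 + 7·R3
  [ 1  0  0  0 ]
  [ 0  1  0  0 ]
  [ 0  0  1  0 ]
  [ 0  0  0  1 ]
Pivot columns are the columns containing a leading 1.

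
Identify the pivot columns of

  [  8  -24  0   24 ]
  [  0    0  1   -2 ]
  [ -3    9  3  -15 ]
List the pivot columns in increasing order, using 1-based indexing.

R1 → 1/8·R1
R3 → R3 + 3·R1
R3 → R3 − 3·R2
Pivot columns are the columns containing a leading 1.

1, 3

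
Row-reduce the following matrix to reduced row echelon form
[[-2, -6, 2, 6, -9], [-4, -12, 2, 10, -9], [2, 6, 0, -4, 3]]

[[1, 3, 0, -2, 0], [0, 0, 1, 1, 0], [0, 0, 0, 0, 1]]

R1 ← -1/2·R1
  [  1    3  -1  -3  9/2 ]
  [ -4  -12   2  10   -9 ]
  [  2    6   0  -4    3 ]
R2 ← R2 + 4·R1
  [ 1  3  -1  -3  9/2 ]
  [ 0  0  -2  -2    9 ]
  [ 2  6   0  -4    3 ]
R3 ← R3 − 2·R1
  [ 1  3  -1  -3  9/2 ]
  [ 0  0  -2  -2    9 ]
  [ 0  0   2   2   -6 ]
R2 ← -1/2·R2
  [ 1  3  -1  -3   9/2 ]
  [ 0  0   1   1  -9/2 ]
  [ 0  0   2   2    -6 ]
R3 ← R3 − 2·R2
  [ 1  3  -1  -3   9/2 ]
  [ 0  0   1   1  -9/2 ]
  [ 0  0   0   0     3 ]
R3 ← 1/3·R3
  [ 1  3  -1  -3   9/2 ]
  [ 0  0   1   1  -9/2 ]
  [ 0  0   0   0     1 ]
R2 ← R2 + 9/2·R3
  [ 1  3  -1  -3  9/2 ]
  [ 0  0   1   1    0 ]
  [ 0  0   0   0    1 ]
R1 ← R1 − 9/2·R3
  [ 1  3  -1  -3  0 ]
  [ 0  0   1   1  0 ]
  [ 0  0   0   0  1 ]
R1 ← R1 + R2
  [ 1  3  0  -2  0 ]
  [ 0  0  1   1  0 ]
  [ 0  0  0   0  1 ]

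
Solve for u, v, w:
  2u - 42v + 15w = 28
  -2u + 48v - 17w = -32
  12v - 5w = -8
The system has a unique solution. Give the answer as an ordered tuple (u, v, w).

(0, -2/3, 0)

Form the augmented matrix and row-reduce:
  [  2  -42   15  |   28 ]
  [ -2   48  -17  |  -32 ]
  [  0   12   -5  |   -8 ]
R1 → 1/2·R1
  [  1  -21  15/2  |   14 ]
  [ -2   48   -17  |  -32 ]
  [  0   12    -5  |   -8 ]
R2 → R2 + 2·R1
  [ 1  -21  15/2  |  14 ]
  [ 0    6    -2  |  -4 ]
  [ 0   12    -5  |  -8 ]
R2 → 1/6·R2
  [ 1  -21  15/2  |    14 ]
  [ 0    1  -1/3  |  -2/3 ]
  [ 0   12    -5  |    -8 ]
R3 → R3 − 12·R2
  [ 1  -21  15/2  |    14 ]
  [ 0    1  -1/3  |  -2/3 ]
  [ 0    0    -1  |     0 ]
R3 → -1·R3
  [ 1  -21  15/2  |    14 ]
  [ 0    1  -1/3  |  -2/3 ]
  [ 0    0     1  |     0 ]
R2 → R2 + 1/3·R3
  [ 1  -21  15/2  |    14 ]
  [ 0    1     0  |  -2/3 ]
  [ 0    0     1  |     0 ]
R1 → R1 − 15/2·R3
  [ 1  -21  0  |    14 ]
  [ 0    1  0  |  -2/3 ]
  [ 0    0  1  |     0 ]
R1 → R1 + 21·R2
  [ 1  0  0  |     0 ]
  [ 0  1  0  |  -2/3 ]
  [ 0  0  1  |     0 ]
Reading off the last column: u = 0, v = -2/3, w = 0.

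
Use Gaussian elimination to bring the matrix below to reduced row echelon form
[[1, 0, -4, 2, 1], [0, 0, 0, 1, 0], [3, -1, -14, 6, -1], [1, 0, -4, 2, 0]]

[[1, 0, -4, 0, 0], [0, 1, 2, 0, 0], [0, 0, 0, 1, 0], [0, 0, 0, 0, 1]]

R3 ← R3 − 3·R1
  [ 1   0  -4  2   1 ]
  [ 0   0   0  1   0 ]
  [ 0  -1  -2  0  -4 ]
  [ 1   0  -4  2   0 ]
R4 ← R4 − R1
  [ 1   0  -4  2   1 ]
  [ 0   0   0  1   0 ]
  [ 0  -1  -2  0  -4 ]
  [ 0   0   0  0  -1 ]
R2 <-> R3
  [ 1   0  -4  2   1 ]
  [ 0  -1  -2  0  -4 ]
  [ 0   0   0  1   0 ]
  [ 0   0   0  0  -1 ]
R2 ← -1·R2
  [ 1  0  -4  2   1 ]
  [ 0  1   2  0   4 ]
  [ 0  0   0  1   0 ]
  [ 0  0   0  0  -1 ]
R4 ← -1·R4
  [ 1  0  -4  2  1 ]
  [ 0  1   2  0  4 ]
  [ 0  0   0  1  0 ]
  [ 0  0   0  0  1 ]
R2 ← R2 − 4·R4
  [ 1  0  -4  2  1 ]
  [ 0  1   2  0  0 ]
  [ 0  0   0  1  0 ]
  [ 0  0   0  0  1 ]
R1 ← R1 − R4
  [ 1  0  -4  2  0 ]
  [ 0  1   2  0  0 ]
  [ 0  0   0  1  0 ]
  [ 0  0   0  0  1 ]
R1 ← R1 − 2·R3
  [ 1  0  -4  0  0 ]
  [ 0  1   2  0  0 ]
  [ 0  0   0  1  0 ]
  [ 0  0   0  0  1 ]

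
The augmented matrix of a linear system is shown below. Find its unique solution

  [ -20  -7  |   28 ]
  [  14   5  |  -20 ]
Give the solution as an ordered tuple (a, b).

(0, -4)

R1 -> -1/20·R1
  [  1  7/20  |  -7/5 ]
  [ 14     5  |   -20 ]
R2 -> R2 − 14·R1
  [ 1  7/20  |  -7/5 ]
  [ 0  1/10  |  -2/5 ]
R2 -> 10·R2
  [ 1  7/20  |  -7/5 ]
  [ 0     1  |    -4 ]
R1 -> R1 − 7/20·R2
  [ 1  0  |   0 ]
  [ 0  1  |  -4 ]
Reading off the last column: a = 0, b = -4.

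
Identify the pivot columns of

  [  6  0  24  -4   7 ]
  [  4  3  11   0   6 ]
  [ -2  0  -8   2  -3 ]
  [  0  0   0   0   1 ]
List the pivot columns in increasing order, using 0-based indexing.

ρ1 → 1/6·ρ1
  [  1  0   4  -2/3  7/6 ]
  [  4  3  11     0    6 ]
  [ -2  0  -8     2   -3 ]
  [  0  0   0     0    1 ]
ρ2 → ρ2 − 4·ρ1
  [  1  0   4  -2/3  7/6 ]
  [  0  3  -5   8/3  4/3 ]
  [ -2  0  -8     2   -3 ]
  [  0  0   0     0    1 ]
ρ3 → ρ3 + 2·ρ1
  [ 1  0   4  -2/3   7/6 ]
  [ 0  3  -5   8/3   4/3 ]
  [ 0  0   0   2/3  -2/3 ]
  [ 0  0   0     0     1 ]
ρ2 → 1/3·ρ2
  [ 1  0     4  -2/3   7/6 ]
  [ 0  1  -5/3   8/9   4/9 ]
  [ 0  0     0   2/3  -2/3 ]
  [ 0  0     0     0     1 ]
ρ3 → 3/2·ρ3
  [ 1  0     4  -2/3  7/6 ]
  [ 0  1  -5/3   8/9  4/9 ]
  [ 0  0     0     1   -1 ]
  [ 0  0     0     0    1 ]
ρ3 → ρ3 + ρ4
  [ 1  0     4  -2/3  7/6 ]
  [ 0  1  -5/3   8/9  4/9 ]
  [ 0  0     0     1    0 ]
  [ 0  0     0     0    1 ]
ρ2 → ρ2 − 4/9·ρ4
  [ 1  0     4  -2/3  7/6 ]
  [ 0  1  -5/3   8/9    0 ]
  [ 0  0     0     1    0 ]
  [ 0  0     0     0    1 ]
ρ1 → ρ1 − 7/6·ρ4
  [ 1  0     4  -2/3  0 ]
  [ 0  1  -5/3   8/9  0 ]
  [ 0  0     0     1  0 ]
  [ 0  0     0     0  1 ]
ρ2 → ρ2 − 8/9·ρ3
  [ 1  0     4  -2/3  0 ]
  [ 0  1  -5/3     0  0 ]
  [ 0  0     0     1  0 ]
  [ 0  0     0     0  1 ]
ρ1 → ρ1 + 2/3·ρ3
  [ 1  0     4  0  0 ]
  [ 0  1  -5/3  0  0 ]
  [ 0  0     0  1  0 ]
  [ 0  0     0  0  1 ]
Pivot columns are the columns containing a leading 1.

0, 1, 3, 4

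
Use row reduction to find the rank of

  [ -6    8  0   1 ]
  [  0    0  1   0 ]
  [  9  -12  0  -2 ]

rank = 3

ρ1 ← -1/6·ρ1
  [ 1  -4/3  0  -1/6 ]
  [ 0     0  1     0 ]
  [ 9   -12  0    -2 ]
ρ3 ← ρ3 − 9·ρ1
  [ 1  -4/3  0  -1/6 ]
  [ 0     0  1     0 ]
  [ 0     0  0  -1/2 ]
ρ3 ← -2·ρ3
  [ 1  -4/3  0  -1/6 ]
  [ 0     0  1     0 ]
  [ 0     0  0     1 ]
ρ1 ← ρ1 + 1/6·ρ3
  [ 1  -4/3  0  0 ]
  [ 0     0  1  0 ]
  [ 0     0  0  1 ]
The reduced form has 3 nonzero rows.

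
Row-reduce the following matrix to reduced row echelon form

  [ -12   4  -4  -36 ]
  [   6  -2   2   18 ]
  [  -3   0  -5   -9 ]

ρ1 → -1/12·ρ1
  [  1  -1/3  1/3   3 ]
  [  6    -2    2  18 ]
  [ -3     0   -5  -9 ]
ρ2 → ρ2 − 6·ρ1
  [  1  -1/3  1/3   3 ]
  [  0     0    0   0 ]
  [ -3     0   -5  -9 ]
ρ3 → ρ3 + 3·ρ1
  [ 1  -1/3  1/3  3 ]
  [ 0     0    0  0 ]
  [ 0    -1   -4  0 ]
ρ2 <=> ρ3
  [ 1  -1/3  1/3  3 ]
  [ 0    -1   -4  0 ]
  [ 0     0    0  0 ]
ρ2 → -1·ρ2
  [ 1  -1/3  1/3  3 ]
  [ 0     1    4  0 ]
  [ 0     0    0  0 ]
ρ1 → ρ1 + 1/3·ρ2
  [ 1  0  5/3  3 ]
  [ 0  1    4  0 ]
  [ 0  0    0  0 ]

[[1, 0, 5/3, 3], [0, 1, 4, 0], [0, 0, 0, 0]]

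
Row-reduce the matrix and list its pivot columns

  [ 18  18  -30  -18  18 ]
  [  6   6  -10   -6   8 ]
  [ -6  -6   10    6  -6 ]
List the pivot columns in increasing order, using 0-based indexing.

0, 4

Multiply R1 by 1/18.
Subtract 6 times R1 from R2.
Add 6 times R1 to R3.
Multiply R2 by 1/2.
Subtract R2 from R1.
Pivot columns are the columns containing a leading 1.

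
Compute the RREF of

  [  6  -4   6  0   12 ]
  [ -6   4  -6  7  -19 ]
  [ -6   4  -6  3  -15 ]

R1 := 1/6·R1
R2 := R2 + 6·R1
R3 := R3 + 6·R1
R2 := 1/7·R2
R3 := R3 − 3·R2

[[1, -2/3, 1, 0, 2], [0, 0, 0, 1, -1], [0, 0, 0, 0, 0]]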